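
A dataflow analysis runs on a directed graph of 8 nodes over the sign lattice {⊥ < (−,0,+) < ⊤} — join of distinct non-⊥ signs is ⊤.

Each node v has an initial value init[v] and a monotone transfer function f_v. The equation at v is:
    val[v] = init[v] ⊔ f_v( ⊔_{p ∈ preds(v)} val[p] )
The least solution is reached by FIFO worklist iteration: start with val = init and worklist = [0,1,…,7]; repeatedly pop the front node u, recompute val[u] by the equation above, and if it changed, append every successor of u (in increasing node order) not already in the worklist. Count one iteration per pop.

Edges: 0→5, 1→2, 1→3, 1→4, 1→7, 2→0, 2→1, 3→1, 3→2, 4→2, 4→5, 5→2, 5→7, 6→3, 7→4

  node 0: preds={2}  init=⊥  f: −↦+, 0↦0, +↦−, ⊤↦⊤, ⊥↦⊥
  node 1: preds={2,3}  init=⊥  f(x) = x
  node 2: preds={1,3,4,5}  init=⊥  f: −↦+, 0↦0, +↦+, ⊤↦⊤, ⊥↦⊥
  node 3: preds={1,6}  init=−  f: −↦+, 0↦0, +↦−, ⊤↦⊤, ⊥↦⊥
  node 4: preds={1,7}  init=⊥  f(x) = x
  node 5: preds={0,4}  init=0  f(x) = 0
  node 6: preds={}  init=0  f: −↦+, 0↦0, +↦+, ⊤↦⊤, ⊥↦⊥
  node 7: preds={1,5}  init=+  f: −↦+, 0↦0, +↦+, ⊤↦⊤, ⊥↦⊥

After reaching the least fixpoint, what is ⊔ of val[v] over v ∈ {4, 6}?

⊤

Worklist (15 pops):
  #1 pop 0: in=⊥ → ⊥ (no change)
  #2 pop 1: in=− → − (was ⊥); enqueue []
  #3 pop 2: in=⊤ → ⊤ (was ⊥); enqueue [0,1]
  #4 pop 3: in=⊤ → ⊤ (was −); enqueue [2]
  #5 pop 4: in=⊤ → ⊤ (was ⊥); enqueue []
  #6 pop 5: in=⊤ → 0 (no change)
  #7 pop 6: in=⊥ → 0 (no change)
  #8 pop 7: in=⊤ → ⊤ (was +); enqueue [4]
  #9 pop 0: in=⊤ → ⊤ (was ⊥); enqueue [5]
  #10 pop 1: in=⊤ → ⊤ (was −); enqueue [3,7]
  #11 pop 2: in=⊤ → ⊤ (no change)
  #12 pop 4: in=⊤ → ⊤ (no change)
  #13 pop 5: in=⊤ → 0 (no change)
  #14 pop 3: in=⊤ → ⊤ (no change)
  #15 pop 7: in=⊤ → ⊤ (no change)

Fixpoint:
  val[0] = ⊤
  val[1] = ⊤
  val[2] = ⊤
  val[3] = ⊤
  val[4] = ⊤
  val[5] = 0
  val[6] = 0
  val[7] = ⊤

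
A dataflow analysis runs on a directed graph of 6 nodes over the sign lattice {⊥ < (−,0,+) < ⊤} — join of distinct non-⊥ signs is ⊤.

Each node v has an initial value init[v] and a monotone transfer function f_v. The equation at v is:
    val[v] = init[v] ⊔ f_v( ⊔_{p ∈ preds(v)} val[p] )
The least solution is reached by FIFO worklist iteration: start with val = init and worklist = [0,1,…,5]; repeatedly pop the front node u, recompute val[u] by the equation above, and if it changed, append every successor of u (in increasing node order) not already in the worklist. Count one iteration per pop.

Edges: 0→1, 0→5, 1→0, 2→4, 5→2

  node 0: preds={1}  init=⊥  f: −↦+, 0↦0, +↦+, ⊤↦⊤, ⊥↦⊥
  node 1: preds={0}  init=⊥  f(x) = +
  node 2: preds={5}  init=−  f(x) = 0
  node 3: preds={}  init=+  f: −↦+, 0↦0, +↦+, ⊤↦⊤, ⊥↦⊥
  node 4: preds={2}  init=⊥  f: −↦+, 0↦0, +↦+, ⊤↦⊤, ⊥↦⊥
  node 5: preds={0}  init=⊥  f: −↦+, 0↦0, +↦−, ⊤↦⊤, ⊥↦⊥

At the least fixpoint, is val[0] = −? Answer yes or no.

no

Trace (10 dequeues):
  [1] u=0 | in ⊥ | out ⊥ | ==
  [2] u=1 | in ⊥ | out + | prev ⊥ | push {0}
  [3] u=2 | in ⊥ | out ⊤ | prev − | push {}
  [4] u=3 | in ⊥ | out + | ==
  [5] u=4 | in ⊤ | out ⊤ | prev ⊥ | push {}
  [6] u=5 | in ⊥ | out ⊥ | ==
  [7] u=0 | in + | out + | prev ⊥ | push {1,5}
  [8] u=1 | in + | out + | ==
  [9] u=5 | in + | out − | prev ⊥ | push {2}
  [10] u=2 | in − | out ⊤ | ==

Converged values:
  [0] +
  [1] +
  [2] ⊤
  [3] +
  [4] ⊤
  [5] −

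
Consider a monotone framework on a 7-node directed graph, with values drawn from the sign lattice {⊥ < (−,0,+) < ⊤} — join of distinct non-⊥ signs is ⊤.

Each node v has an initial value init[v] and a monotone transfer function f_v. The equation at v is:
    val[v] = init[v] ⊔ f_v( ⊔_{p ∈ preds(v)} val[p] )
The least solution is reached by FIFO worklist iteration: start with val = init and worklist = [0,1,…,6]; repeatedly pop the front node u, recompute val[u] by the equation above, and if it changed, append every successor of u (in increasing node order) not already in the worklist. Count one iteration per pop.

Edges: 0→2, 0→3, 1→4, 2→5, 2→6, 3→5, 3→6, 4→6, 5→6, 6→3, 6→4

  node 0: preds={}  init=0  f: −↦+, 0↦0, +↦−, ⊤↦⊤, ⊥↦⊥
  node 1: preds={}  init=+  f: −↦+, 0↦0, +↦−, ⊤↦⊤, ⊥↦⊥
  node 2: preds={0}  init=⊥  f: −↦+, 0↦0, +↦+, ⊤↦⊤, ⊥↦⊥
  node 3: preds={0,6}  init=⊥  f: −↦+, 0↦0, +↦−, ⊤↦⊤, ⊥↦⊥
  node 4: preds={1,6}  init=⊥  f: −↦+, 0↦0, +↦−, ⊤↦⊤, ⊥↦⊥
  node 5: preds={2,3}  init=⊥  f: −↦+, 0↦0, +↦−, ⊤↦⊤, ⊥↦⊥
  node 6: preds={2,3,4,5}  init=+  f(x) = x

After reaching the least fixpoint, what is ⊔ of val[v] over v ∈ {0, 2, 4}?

⊤

Trace (10 dequeues):
  [1] u=0 | in ⊥ | out 0 | ==
  [2] u=1 | in ⊥ | out + | ==
  [3] u=2 | in 0 | out 0 | prev ⊥ | push {}
  [4] u=3 | in ⊤ | out ⊤ | prev ⊥ | push {}
  [5] u=4 | in + | out − | prev ⊥ | push {}
  [6] u=5 | in ⊤ | out ⊤ | prev ⊥ | push {}
  [7] u=6 | in ⊤ | out ⊤ | prev + | push {3,4}
  [8] u=3 | in ⊤ | out ⊤ | ==
  [9] u=4 | in ⊤ | out ⊤ | prev − | push {6}
  [10] u=6 | in ⊤ | out ⊤ | ==

Converged values:
  [0] 0
  [1] +
  [2] 0
  [3] ⊤
  [4] ⊤
  [5] ⊤
  [6] ⊤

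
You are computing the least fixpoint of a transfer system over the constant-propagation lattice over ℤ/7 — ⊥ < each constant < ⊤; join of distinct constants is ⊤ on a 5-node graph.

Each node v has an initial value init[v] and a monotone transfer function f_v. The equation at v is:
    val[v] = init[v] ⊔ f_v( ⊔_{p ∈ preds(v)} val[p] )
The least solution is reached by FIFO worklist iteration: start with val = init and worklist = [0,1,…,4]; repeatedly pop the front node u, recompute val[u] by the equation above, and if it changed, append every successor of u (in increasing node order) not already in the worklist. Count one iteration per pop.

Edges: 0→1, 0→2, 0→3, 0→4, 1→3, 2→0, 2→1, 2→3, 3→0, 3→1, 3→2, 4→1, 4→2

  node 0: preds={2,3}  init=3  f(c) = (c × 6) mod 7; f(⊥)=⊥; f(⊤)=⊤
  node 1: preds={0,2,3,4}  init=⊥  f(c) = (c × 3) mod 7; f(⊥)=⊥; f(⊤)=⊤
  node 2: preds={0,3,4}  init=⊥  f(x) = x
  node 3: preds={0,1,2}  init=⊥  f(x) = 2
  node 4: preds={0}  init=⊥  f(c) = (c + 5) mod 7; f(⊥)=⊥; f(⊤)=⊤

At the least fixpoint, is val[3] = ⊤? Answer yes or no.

no

Worklist (13 pops):
  #1 pop 0: in=⊥ → 3 (no change)
  #2 pop 1: in=3 → 2 (was ⊥); enqueue []
  #3 pop 2: in=3 → 3 (was ⊥); enqueue [0,1]
  #4 pop 3: in=⊤ → 2 (was ⊥); enqueue [2]
  #5 pop 4: in=3 → 1 (was ⊥); enqueue []
  #6 pop 0: in=⊤ → ⊤ (was 3); enqueue [3,4]
  #7 pop 1: in=⊤ → ⊤ (was 2); enqueue []
  #8 pop 2: in=⊤ → ⊤ (was 3); enqueue [0,1]
  #9 pop 3: in=⊤ → 2 (no change)
  #10 pop 4: in=⊤ → ⊤ (was 1); enqueue [2]
  #11 pop 0: in=⊤ → ⊤ (no change)
  #12 pop 1: in=⊤ → ⊤ (no change)
  #13 pop 2: in=⊤ → ⊤ (no change)

Fixpoint:
  val[0] = ⊤
  val[1] = ⊤
  val[2] = ⊤
  val[3] = 2
  val[4] = ⊤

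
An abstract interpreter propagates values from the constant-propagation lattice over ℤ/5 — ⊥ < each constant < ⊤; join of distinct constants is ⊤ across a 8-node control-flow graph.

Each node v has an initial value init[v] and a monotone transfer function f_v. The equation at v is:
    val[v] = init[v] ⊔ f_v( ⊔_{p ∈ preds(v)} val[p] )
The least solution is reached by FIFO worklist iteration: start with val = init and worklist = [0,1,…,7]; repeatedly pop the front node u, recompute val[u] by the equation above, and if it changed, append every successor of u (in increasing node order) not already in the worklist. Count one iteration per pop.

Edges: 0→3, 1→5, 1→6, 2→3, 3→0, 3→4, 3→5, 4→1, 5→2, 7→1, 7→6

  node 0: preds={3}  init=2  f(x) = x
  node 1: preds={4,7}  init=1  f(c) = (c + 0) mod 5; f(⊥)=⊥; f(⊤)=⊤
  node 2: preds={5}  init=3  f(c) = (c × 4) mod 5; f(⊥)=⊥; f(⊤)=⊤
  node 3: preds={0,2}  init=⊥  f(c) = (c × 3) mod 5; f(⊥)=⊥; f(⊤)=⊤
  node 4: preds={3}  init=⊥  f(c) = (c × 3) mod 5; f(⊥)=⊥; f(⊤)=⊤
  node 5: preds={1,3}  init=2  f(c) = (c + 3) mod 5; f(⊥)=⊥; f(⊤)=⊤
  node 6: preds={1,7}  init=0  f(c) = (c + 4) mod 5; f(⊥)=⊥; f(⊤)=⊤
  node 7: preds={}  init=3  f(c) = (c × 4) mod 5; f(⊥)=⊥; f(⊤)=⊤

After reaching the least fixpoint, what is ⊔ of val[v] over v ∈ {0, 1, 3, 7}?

⊤

Trace (12 dequeues):
  [1] u=0 | in ⊥ | out 2 | ==
  [2] u=1 | in 3 | out ⊤ | prev 1 | push {}
  [3] u=2 | in 2 | out 3 | ==
  [4] u=3 | in ⊤ | out ⊤ | prev ⊥ | push {0}
  [5] u=4 | in ⊤ | out ⊤ | prev ⊥ | push {1}
  [6] u=5 | in ⊤ | out ⊤ | prev 2 | push {2}
  [7] u=6 | in ⊤ | out ⊤ | prev 0 | push {}
  [8] u=7 | in ⊥ | out 3 | ==
  [9] u=0 | in ⊤ | out ⊤ | prev 2 | push {3}
  [10] u=1 | in ⊤ | out ⊤ | ==
  [11] u=2 | in ⊤ | out ⊤ | prev 3 | push {}
  [12] u=3 | in ⊤ | out ⊤ | ==

Converged values:
  [0] ⊤
  [1] ⊤
  [2] ⊤
  [3] ⊤
  [4] ⊤
  [5] ⊤
  [6] ⊤
  [7] 3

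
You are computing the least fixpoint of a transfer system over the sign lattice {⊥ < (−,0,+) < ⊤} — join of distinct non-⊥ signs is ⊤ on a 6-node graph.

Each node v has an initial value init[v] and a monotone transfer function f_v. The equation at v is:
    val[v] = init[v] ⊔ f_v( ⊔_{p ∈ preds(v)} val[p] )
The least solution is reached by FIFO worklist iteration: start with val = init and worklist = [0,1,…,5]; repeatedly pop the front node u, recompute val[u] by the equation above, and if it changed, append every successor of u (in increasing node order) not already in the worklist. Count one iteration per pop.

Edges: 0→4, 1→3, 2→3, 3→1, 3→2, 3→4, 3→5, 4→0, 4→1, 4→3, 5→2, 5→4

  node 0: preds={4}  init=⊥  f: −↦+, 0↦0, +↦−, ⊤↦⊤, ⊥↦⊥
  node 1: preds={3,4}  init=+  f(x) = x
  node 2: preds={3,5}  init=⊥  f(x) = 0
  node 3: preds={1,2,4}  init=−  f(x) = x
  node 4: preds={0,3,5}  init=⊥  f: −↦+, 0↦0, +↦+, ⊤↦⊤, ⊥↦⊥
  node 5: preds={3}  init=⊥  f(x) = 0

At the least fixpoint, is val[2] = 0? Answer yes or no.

yes

Trace (11 dequeues):
  [1] u=0 | in ⊥ | out ⊥ | ==
  [2] u=1 | in − | out ⊤ | prev + | push {}
  [3] u=2 | in − | out 0 | prev ⊥ | push {}
  [4] u=3 | in ⊤ | out ⊤ | prev − | push {1,2}
  [5] u=4 | in ⊤ | out ⊤ | prev ⊥ | push {0,3}
  [6] u=5 | in ⊤ | out 0 | prev ⊥ | push {4}
  [7] u=1 | in ⊤ | out ⊤ | ==
  [8] u=2 | in ⊤ | out 0 | ==
  [9] u=0 | in ⊤ | out ⊤ | prev ⊥ | push {}
  [10] u=3 | in ⊤ | out ⊤ | ==
  [11] u=4 | in ⊤ | out ⊤ | ==

Converged values:
  [0] ⊤
  [1] ⊤
  [2] 0
  [3] ⊤
  [4] ⊤
  [5] 0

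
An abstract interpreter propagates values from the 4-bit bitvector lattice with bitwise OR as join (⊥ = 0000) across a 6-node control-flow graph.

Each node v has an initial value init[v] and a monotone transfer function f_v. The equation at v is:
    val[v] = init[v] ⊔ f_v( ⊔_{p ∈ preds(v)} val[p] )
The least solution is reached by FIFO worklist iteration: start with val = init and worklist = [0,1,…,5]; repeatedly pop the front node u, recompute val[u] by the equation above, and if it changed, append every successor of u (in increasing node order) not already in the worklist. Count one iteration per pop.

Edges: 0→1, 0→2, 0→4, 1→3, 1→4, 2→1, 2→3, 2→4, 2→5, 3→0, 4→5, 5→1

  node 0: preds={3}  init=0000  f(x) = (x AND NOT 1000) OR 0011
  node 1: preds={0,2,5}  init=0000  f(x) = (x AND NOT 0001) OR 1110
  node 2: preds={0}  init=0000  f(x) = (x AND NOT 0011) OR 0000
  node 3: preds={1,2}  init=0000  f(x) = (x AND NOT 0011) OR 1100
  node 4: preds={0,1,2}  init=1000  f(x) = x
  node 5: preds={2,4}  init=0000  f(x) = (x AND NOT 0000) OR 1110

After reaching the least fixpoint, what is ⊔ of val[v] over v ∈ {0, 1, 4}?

Iteration log — 13 steps:
  step 1. node 0  ⊔preds=0000  new=0011  old=0000  +wl: 
  step 2. node 1  ⊔preds=0011  new=1110  old=0000  +wl: 
  step 3. node 2  ⊔preds=0011  new=0000  stable
  step 4. node 3  ⊔preds=1110  new=1100  old=0000  +wl: 0
  step 5. node 4  ⊔preds=1111  new=1111  old=1000  +wl: 
  step 6. node 5  ⊔preds=1111  new=1111  old=0000  +wl: 1
  step 7. node 0  ⊔preds=1100  new=0111  old=0011  +wl: 2,4
  step 8. node 1  ⊔preds=1111  new=1110  stable
  step 9. node 2  ⊔preds=0111  new=0100  old=0000  +wl: 1,3,5
  step 10. node 4  ⊔preds=1111  new=1111  stable
  step 11. node 1  ⊔preds=1111  new=1110  stable
  step 12. node 3  ⊔preds=1110  new=1100  stable
  step 13. node 5  ⊔preds=1111  new=1111  stable

Least fixpoint reached:
  node 0: 0111
  node 1: 1110
  node 2: 0100
  node 3: 1100
  node 4: 1111
  node 5: 1111

1111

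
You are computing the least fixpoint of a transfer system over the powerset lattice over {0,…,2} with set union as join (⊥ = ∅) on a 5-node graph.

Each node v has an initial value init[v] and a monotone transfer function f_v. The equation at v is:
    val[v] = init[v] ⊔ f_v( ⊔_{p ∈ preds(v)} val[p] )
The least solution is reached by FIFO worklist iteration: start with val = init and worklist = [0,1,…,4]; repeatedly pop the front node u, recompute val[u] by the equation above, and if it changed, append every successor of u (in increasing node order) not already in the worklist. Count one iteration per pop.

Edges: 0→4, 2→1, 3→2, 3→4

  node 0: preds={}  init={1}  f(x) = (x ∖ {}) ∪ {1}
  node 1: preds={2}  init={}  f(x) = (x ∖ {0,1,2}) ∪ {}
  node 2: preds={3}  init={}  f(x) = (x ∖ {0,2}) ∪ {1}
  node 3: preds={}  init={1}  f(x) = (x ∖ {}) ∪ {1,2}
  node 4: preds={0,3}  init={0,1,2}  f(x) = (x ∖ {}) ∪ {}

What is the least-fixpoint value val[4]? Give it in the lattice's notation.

{0,1,2}

Iteration log — 7 steps:
  step 1. node 0  ⊔preds={}  new={1}  stable
  step 2. node 1  ⊔preds={}  new={}  stable
  step 3. node 2  ⊔preds={1}  new={1}  old={}  +wl: 1
  step 4. node 3  ⊔preds={}  new={1,2}  old={1}  +wl: 2
  step 5. node 4  ⊔preds={1,2}  new={0,1,2}  stable
  step 6. node 1  ⊔preds={1}  new={}  stable
  step 7. node 2  ⊔preds={1,2}  new={1}  stable

Least fixpoint reached:
  node 0: {1}
  node 1: {}
  node 2: {1}
  node 3: {1,2}
  node 4: {0,1,2}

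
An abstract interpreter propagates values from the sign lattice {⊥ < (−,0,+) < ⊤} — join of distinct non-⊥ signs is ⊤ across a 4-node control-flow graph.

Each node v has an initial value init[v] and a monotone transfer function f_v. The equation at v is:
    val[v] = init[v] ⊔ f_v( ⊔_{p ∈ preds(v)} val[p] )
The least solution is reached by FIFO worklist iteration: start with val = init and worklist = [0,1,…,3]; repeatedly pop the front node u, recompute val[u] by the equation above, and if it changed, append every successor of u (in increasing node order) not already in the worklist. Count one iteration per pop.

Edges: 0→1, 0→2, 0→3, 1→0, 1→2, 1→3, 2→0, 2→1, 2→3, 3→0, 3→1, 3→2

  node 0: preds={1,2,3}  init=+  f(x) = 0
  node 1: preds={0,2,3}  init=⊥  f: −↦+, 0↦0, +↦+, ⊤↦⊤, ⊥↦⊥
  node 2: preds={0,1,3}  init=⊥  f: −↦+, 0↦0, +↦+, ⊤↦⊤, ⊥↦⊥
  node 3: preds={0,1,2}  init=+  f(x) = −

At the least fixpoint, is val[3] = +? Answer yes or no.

Worklist (7 pops):
  #1 pop 0: in=+ → ⊤ (was +); enqueue []
  #2 pop 1: in=⊤ → ⊤ (was ⊥); enqueue [0]
  #3 pop 2: in=⊤ → ⊤ (was ⊥); enqueue [1]
  #4 pop 3: in=⊤ → ⊤ (was +); enqueue [2]
  #5 pop 0: in=⊤ → ⊤ (no change)
  #6 pop 1: in=⊤ → ⊤ (no change)
  #7 pop 2: in=⊤ → ⊤ (no change)

Fixpoint:
  val[0] = ⊤
  val[1] = ⊤
  val[2] = ⊤
  val[3] = ⊤

no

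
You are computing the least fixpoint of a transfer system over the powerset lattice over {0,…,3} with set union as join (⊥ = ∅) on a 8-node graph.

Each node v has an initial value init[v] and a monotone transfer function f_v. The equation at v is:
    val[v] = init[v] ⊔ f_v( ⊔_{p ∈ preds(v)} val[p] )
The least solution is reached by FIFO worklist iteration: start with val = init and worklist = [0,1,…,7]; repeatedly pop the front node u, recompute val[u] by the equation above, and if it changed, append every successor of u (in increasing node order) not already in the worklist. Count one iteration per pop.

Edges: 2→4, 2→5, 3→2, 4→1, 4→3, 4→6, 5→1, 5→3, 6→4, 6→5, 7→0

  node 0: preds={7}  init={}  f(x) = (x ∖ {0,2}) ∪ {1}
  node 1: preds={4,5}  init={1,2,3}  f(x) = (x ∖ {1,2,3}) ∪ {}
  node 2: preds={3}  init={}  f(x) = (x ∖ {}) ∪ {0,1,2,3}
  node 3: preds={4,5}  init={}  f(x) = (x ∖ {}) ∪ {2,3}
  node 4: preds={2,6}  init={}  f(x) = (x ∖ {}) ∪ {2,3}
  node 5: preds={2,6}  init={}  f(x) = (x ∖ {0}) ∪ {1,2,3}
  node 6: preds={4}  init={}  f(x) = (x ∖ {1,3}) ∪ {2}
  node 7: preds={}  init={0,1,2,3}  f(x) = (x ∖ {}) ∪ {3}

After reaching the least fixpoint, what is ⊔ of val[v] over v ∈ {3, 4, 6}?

{0,1,2,3}

Trace (14 dequeues):
  [1] u=0 | in {0,1,2,3} | out {1,3} | prev {} | push {}
  [2] u=1 | in {} | out {1,2,3} | ==
  [3] u=2 | in {} | out {0,1,2,3} | prev {} | push {}
  [4] u=3 | in {} | out {2,3} | prev {} | push {2}
  [5] u=4 | in {0,1,2,3} | out {0,1,2,3} | prev {} | push {1,3}
  [6] u=5 | in {0,1,2,3} | out {1,2,3} | prev {} | push {}
  [7] u=6 | in {0,1,2,3} | out {0,2} | prev {} | push {4,5}
  [8] u=7 | in {} | out {0,1,2,3} | ==
  [9] u=2 | in {2,3} | out {0,1,2,3} | ==
  [10] u=1 | in {0,1,2,3} | out {0,1,2,3} | prev {1,2,3} | push {}
  [11] u=3 | in {0,1,2,3} | out {0,1,2,3} | prev {2,3} | push {2}
  [12] u=4 | in {0,1,2,3} | out {0,1,2,3} | ==
  [13] u=5 | in {0,1,2,3} | out {1,2,3} | ==
  [14] u=2 | in {0,1,2,3} | out {0,1,2,3} | ==

Converged values:
  [0] {1,3}
  [1] {0,1,2,3}
  [2] {0,1,2,3}
  [3] {0,1,2,3}
  [4] {0,1,2,3}
  [5] {1,2,3}
  [6] {0,2}
  [7] {0,1,2,3}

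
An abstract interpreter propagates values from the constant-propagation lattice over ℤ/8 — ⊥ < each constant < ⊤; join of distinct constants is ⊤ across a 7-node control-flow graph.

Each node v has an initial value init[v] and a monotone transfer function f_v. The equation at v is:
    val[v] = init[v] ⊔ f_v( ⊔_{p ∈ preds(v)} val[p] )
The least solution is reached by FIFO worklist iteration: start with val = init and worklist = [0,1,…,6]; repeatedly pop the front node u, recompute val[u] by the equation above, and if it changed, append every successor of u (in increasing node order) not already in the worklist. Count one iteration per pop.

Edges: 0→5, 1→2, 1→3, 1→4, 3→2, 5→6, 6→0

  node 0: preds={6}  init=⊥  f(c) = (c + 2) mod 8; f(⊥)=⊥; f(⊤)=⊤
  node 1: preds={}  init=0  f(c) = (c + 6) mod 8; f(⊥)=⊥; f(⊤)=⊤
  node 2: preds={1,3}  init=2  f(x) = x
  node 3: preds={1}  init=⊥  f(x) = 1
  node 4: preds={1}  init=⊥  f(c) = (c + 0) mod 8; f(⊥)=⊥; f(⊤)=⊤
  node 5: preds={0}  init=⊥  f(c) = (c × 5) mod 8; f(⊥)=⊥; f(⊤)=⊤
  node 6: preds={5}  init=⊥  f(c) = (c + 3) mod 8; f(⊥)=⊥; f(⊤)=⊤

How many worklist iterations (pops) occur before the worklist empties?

8

Trace (8 dequeues):
  [1] u=0 | in ⊥ | out ⊥ | ==
  [2] u=1 | in ⊥ | out 0 | ==
  [3] u=2 | in 0 | out ⊤ | prev 2 | push {}
  [4] u=3 | in 0 | out 1 | prev ⊥ | push {2}
  [5] u=4 | in 0 | out 0 | prev ⊥ | push {}
  [6] u=5 | in ⊥ | out ⊥ | ==
  [7] u=6 | in ⊥ | out ⊥ | ==
  [8] u=2 | in ⊤ | out ⊤ | ==

Converged values:
  [0] ⊥
  [1] 0
  [2] ⊤
  [3] 1
  [4] 0
  [5] ⊥
  [6] ⊥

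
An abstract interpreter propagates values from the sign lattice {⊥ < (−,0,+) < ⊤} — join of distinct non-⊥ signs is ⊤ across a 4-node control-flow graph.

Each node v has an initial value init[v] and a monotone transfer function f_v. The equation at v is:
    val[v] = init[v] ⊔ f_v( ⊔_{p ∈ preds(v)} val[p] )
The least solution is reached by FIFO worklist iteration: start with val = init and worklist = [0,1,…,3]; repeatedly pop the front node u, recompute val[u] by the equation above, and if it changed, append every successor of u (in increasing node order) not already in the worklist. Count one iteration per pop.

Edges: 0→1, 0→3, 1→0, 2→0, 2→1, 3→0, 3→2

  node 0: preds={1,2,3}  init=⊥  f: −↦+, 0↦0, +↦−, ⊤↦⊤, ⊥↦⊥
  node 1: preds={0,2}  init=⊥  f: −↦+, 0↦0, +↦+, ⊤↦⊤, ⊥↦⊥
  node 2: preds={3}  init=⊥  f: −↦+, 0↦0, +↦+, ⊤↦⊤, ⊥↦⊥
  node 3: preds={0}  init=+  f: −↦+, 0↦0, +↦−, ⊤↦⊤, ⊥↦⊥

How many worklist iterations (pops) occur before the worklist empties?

Trace (13 dequeues):
  [1] u=0 | in + | out − | prev ⊥ | push {}
  [2] u=1 | in − | out + | prev ⊥ | push {0}
  [3] u=2 | in + | out + | prev ⊥ | push {1}
  [4] u=3 | in − | out + | ==
  [5] u=0 | in + | out − | ==
  [6] u=1 | in ⊤ | out ⊤ | prev + | push {0}
  [7] u=0 | in ⊤ | out ⊤ | prev − | push {1,3}
  [8] u=1 | in ⊤ | out ⊤ | ==
  [9] u=3 | in ⊤ | out ⊤ | prev + | push {0,2}
  [10] u=0 | in ⊤ | out ⊤ | ==
  [11] u=2 | in ⊤ | out ⊤ | prev + | push {0,1}
  [12] u=0 | in ⊤ | out ⊤ | ==
  [13] u=1 | in ⊤ | out ⊤ | ==

Converged values:
  [0] ⊤
  [1] ⊤
  [2] ⊤
  [3] ⊤

13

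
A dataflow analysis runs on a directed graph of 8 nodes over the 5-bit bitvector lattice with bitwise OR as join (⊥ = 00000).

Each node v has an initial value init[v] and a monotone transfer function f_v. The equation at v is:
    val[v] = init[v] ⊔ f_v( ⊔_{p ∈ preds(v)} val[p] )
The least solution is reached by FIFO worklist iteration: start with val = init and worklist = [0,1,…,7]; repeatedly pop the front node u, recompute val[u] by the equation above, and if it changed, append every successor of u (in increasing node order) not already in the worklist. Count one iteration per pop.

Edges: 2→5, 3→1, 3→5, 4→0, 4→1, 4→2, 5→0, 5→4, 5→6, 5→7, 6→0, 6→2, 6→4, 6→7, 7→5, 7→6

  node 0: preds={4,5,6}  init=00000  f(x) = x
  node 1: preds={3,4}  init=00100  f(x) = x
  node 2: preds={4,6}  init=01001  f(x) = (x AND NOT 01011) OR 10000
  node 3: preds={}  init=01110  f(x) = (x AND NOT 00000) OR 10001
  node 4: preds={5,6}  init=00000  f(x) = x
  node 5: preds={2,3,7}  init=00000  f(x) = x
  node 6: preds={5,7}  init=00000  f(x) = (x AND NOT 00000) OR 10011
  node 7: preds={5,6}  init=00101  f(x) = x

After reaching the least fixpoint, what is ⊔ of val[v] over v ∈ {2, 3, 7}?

11111

Iteration log — 16 steps:
  step 1. node 0  ⊔preds=00000  new=00000  stable
  step 2. node 1  ⊔preds=01110  new=01110  old=00100  +wl: 
  step 3. node 2  ⊔preds=00000  new=11001  old=01001  +wl: 
  step 4. node 3  ⊔preds=00000  new=11111  old=01110  +wl: 1
  step 5. node 4  ⊔preds=00000  new=00000  stable
  step 6. node 5  ⊔preds=11111  new=11111  old=00000  +wl: 0,4
  step 7. node 6  ⊔preds=11111  new=11111  old=00000  +wl: 2
  step 8. node 7  ⊔preds=11111  new=11111  old=00101  +wl: 5,6
  step 9. node 1  ⊔preds=11111  new=11111  old=01110  +wl: 
  step 10. node 0  ⊔preds=11111  new=11111  old=00000  +wl: 
  step 11. node 4  ⊔preds=11111  new=11111  old=00000  +wl: 0,1
  step 12. node 2  ⊔preds=11111  new=11101  old=11001  +wl: 
  step 13. node 5  ⊔preds=11111  new=11111  stable
  step 14. node 6  ⊔preds=11111  new=11111  stable
  step 15. node 0  ⊔preds=11111  new=11111  stable
  step 16. node 1  ⊔preds=11111  new=11111  stable

Least fixpoint reached:
  node 0: 11111
  node 1: 11111
  node 2: 11101
  node 3: 11111
  node 4: 11111
  node 5: 11111
  node 6: 11111
  node 7: 11111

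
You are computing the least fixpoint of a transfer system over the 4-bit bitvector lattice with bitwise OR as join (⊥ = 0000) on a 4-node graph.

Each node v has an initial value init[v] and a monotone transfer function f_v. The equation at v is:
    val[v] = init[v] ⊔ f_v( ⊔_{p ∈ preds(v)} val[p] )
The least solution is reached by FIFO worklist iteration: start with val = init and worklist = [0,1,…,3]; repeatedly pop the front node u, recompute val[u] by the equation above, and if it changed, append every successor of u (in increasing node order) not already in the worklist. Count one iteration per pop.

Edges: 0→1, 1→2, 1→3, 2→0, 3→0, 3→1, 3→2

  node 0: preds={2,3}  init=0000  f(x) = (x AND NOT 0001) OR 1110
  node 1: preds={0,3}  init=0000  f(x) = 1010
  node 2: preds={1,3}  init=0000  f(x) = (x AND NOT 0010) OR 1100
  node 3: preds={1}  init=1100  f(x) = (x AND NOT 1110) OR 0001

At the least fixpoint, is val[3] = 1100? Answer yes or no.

no

Worklist (8 pops):
  #1 pop 0: in=1100 → 1110 (was 0000); enqueue []
  #2 pop 1: in=1110 → 1010 (was 0000); enqueue []
  #3 pop 2: in=1110 → 1100 (was 0000); enqueue [0]
  #4 pop 3: in=1010 → 1101 (was 1100); enqueue [1,2]
  #5 pop 0: in=1101 → 1110 (no change)
  #6 pop 1: in=1111 → 1010 (no change)
  #7 pop 2: in=1111 → 1101 (was 1100); enqueue [0]
  #8 pop 0: in=1101 → 1110 (no change)

Fixpoint:
  val[0] = 1110
  val[1] = 1010
  val[2] = 1101
  val[3] = 1101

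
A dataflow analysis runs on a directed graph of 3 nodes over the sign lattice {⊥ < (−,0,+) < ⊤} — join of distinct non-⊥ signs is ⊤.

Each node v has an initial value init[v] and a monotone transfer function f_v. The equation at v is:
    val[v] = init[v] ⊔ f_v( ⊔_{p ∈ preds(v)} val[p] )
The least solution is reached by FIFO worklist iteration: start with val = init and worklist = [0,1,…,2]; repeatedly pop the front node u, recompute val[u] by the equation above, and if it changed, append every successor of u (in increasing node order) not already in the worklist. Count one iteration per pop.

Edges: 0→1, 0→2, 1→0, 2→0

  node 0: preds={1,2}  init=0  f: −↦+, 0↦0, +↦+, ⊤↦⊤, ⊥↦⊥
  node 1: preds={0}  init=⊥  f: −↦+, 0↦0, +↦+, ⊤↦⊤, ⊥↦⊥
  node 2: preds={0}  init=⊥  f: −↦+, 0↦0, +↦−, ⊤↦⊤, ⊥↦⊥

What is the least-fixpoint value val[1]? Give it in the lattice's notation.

Worklist (4 pops):
  #1 pop 0: in=⊥ → 0 (no change)
  #2 pop 1: in=0 → 0 (was ⊥); enqueue [0]
  #3 pop 2: in=0 → 0 (was ⊥); enqueue []
  #4 pop 0: in=0 → 0 (no change)

Fixpoint:
  val[0] = 0
  val[1] = 0
  val[2] = 0

0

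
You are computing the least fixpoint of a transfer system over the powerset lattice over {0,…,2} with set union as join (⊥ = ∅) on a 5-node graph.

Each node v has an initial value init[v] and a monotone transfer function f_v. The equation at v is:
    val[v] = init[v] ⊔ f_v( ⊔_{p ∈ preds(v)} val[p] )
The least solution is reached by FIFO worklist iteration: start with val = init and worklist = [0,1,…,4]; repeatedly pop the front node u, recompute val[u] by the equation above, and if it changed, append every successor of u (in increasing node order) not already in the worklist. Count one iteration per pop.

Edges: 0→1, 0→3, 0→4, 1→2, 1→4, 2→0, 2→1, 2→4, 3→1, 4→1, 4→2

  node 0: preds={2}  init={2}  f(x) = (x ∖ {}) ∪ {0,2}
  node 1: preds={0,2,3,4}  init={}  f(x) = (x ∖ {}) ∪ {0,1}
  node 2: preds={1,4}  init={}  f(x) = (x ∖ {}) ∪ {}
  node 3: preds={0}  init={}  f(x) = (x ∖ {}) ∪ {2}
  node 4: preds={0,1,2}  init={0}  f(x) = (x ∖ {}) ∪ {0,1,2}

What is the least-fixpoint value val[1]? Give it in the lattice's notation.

Iteration log — 11 steps:
  step 1. node 0  ⊔preds={}  new={0,2}  old={2}  +wl: 
  step 2. node 1  ⊔preds={0,2}  new={0,1,2}  old={}  +wl: 
  step 3. node 2  ⊔preds={0,1,2}  new={0,1,2}  old={}  +wl: 0,1
  step 4. node 3  ⊔preds={0,2}  new={0,2}  old={}  +wl: 
  step 5. node 4  ⊔preds={0,1,2}  new={0,1,2}  old={0}  +wl: 2
  step 6. node 0  ⊔preds={0,1,2}  new={0,1,2}  old={0,2}  +wl: 3,4
  step 7. node 1  ⊔preds={0,1,2}  new={0,1,2}  stable
  step 8. node 2  ⊔preds={0,1,2}  new={0,1,2}  stable
  step 9. node 3  ⊔preds={0,1,2}  new={0,1,2}  old={0,2}  +wl: 1
  step 10. node 4  ⊔preds={0,1,2}  new={0,1,2}  stable
  step 11. node 1  ⊔preds={0,1,2}  new={0,1,2}  stable

Least fixpoint reached:
  node 0: {0,1,2}
  node 1: {0,1,2}
  node 2: {0,1,2}
  node 3: {0,1,2}
  node 4: {0,1,2}

{0,1,2}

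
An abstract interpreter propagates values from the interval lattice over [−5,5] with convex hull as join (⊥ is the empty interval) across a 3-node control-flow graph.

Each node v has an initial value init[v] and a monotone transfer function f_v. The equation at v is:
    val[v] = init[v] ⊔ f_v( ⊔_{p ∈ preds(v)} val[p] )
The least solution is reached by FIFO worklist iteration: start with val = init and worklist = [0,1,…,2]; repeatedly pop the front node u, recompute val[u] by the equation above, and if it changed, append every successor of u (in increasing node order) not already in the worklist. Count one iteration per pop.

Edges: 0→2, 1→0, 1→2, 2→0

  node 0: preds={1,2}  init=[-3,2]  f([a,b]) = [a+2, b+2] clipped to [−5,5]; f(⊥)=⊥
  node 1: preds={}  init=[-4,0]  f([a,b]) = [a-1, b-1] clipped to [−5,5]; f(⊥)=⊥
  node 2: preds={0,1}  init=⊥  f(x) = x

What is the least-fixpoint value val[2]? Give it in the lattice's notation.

Iteration log — 8 steps:
  step 1. node 0  ⊔preds=[-4,0]  new=[-3,2]  stable
  step 2. node 1  ⊔preds=⊥  new=[-4,0]  stable
  step 3. node 2  ⊔preds=[-4,2]  new=[-4,2]  old=⊥  +wl: 0
  step 4. node 0  ⊔preds=[-4,2]  new=[-3,4]  old=[-3,2]  +wl: 2
  step 5. node 2  ⊔preds=[-4,4]  new=[-4,4]  old=[-4,2]  +wl: 0
  step 6. node 0  ⊔preds=[-4,4]  new=[-3,5]  old=[-3,4]  +wl: 2
  step 7. node 2  ⊔preds=[-4,5]  new=[-4,5]  old=[-4,4]  +wl: 0
  step 8. node 0  ⊔preds=[-4,5]  new=[-3,5]  stable

Least fixpoint reached:
  node 0: [-3,5]
  node 1: [-4,0]
  node 2: [-4,5]

[-4,5]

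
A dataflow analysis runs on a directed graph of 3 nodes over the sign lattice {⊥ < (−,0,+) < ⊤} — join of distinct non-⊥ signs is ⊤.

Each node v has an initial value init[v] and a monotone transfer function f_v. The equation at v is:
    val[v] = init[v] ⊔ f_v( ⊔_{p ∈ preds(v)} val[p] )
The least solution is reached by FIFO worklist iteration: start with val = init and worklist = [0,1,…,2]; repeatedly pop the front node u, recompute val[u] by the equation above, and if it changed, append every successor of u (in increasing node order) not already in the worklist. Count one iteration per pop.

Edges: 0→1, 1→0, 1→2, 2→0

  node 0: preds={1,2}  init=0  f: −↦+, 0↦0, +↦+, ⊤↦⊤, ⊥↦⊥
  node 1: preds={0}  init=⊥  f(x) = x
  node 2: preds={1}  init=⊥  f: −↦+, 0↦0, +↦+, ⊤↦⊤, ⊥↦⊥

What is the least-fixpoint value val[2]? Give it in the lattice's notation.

Worklist (4 pops):
  #1 pop 0: in=⊥ → 0 (no change)
  #2 pop 1: in=0 → 0 (was ⊥); enqueue [0]
  #3 pop 2: in=0 → 0 (was ⊥); enqueue []
  #4 pop 0: in=0 → 0 (no change)

Fixpoint:
  val[0] = 0
  val[1] = 0
  val[2] = 0

0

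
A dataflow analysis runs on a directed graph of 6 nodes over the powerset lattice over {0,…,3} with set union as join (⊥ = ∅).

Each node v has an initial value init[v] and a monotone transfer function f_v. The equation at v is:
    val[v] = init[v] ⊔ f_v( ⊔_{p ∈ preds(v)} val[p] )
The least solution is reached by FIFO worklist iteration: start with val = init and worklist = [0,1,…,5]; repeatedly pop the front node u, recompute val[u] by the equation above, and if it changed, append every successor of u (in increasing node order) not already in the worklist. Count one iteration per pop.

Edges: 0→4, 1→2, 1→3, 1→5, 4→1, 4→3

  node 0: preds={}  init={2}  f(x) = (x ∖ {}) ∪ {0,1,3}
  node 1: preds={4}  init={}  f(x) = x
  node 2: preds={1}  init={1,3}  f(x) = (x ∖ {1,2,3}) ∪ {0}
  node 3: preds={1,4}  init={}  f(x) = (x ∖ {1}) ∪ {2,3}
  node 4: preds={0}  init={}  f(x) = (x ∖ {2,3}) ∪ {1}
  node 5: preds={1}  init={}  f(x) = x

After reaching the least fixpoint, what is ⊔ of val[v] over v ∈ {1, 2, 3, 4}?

{0,1,2,3}

Iteration log — 10 steps:
  step 1. node 0  ⊔preds={}  new={0,1,2,3}  old={2}  +wl: 
  step 2. node 1  ⊔preds={}  new={}  stable
  step 3. node 2  ⊔preds={}  new={0,1,3}  old={1,3}  +wl: 
  step 4. node 3  ⊔preds={}  new={2,3}  old={}  +wl: 
  step 5. node 4  ⊔preds={0,1,2,3}  new={0,1}  old={}  +wl: 1,3
  step 6. node 5  ⊔preds={}  new={}  stable
  step 7. node 1  ⊔preds={0,1}  new={0,1}  old={}  +wl: 2,5
  step 8. node 3  ⊔preds={0,1}  new={0,2,3}  old={2,3}  +wl: 
  step 9. node 2  ⊔preds={0,1}  new={0,1,3}  stable
  step 10. node 5  ⊔preds={0,1}  new={0,1}  old={}  +wl: 

Least fixpoint reached:
  node 0: {0,1,2,3}
  node 1: {0,1}
  node 2: {0,1,3}
  node 3: {0,2,3}
  node 4: {0,1}
  node 5: {0,1}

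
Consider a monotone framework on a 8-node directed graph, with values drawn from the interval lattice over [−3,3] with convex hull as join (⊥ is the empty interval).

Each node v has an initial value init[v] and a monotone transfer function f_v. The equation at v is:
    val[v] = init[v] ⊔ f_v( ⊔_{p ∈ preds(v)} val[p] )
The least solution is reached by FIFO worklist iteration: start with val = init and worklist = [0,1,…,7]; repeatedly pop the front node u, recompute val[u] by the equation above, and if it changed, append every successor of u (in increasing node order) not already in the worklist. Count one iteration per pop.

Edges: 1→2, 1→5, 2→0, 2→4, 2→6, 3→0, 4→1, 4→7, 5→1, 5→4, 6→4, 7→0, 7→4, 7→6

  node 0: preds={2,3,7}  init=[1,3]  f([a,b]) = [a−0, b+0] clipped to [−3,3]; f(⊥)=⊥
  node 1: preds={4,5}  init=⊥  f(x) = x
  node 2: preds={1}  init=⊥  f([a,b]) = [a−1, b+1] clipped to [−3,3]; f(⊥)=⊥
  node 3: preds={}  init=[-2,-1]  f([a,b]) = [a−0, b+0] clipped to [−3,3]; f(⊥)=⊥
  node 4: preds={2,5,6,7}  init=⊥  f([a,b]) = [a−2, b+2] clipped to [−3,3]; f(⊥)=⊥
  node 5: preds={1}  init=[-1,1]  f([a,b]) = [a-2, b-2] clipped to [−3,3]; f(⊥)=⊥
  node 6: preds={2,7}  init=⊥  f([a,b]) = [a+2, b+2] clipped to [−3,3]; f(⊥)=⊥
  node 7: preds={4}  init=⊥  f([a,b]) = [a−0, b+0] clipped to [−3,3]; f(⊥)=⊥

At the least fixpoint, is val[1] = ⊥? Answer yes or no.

no

Worklist (17 pops):
  #1 pop 0: in=[-2,-1] → [-2,3] (was [1,3]); enqueue []
  #2 pop 1: in=[-1,1] → [-1,1] (was ⊥); enqueue []
  #3 pop 2: in=[-1,1] → [-2,2] (was ⊥); enqueue [0]
  #4 pop 3: in=⊥ → [-2,-1] (no change)
  #5 pop 4: in=[-2,2] → [-3,3] (was ⊥); enqueue [1]
  #6 pop 5: in=[-1,1] → [-3,1] (was [-1,1]); enqueue [4]
  #7 pop 6: in=[-2,2] → [0,3] (was ⊥); enqueue []
  #8 pop 7: in=[-3,3] → [-3,3] (was ⊥); enqueue [6]
  #9 pop 0: in=[-3,3] → [-3,3] (was [-2,3]); enqueue []
  #10 pop 1: in=[-3,3] → [-3,3] (was [-1,1]); enqueue [2,5]
  #11 pop 4: in=[-3,3] → [-3,3] (no change)
  #12 pop 6: in=[-3,3] → [-1,3] (was [0,3]); enqueue [4]
  #13 pop 2: in=[-3,3] → [-3,3] (was [-2,2]); enqueue [0,6]
  #14 pop 5: in=[-3,3] → [-3,1] (no change)
  #15 pop 4: in=[-3,3] → [-3,3] (no change)
  #16 pop 0: in=[-3,3] → [-3,3] (no change)
  #17 pop 6: in=[-3,3] → [-1,3] (no change)

Fixpoint:
  val[0] = [-3,3]
  val[1] = [-3,3]
  val[2] = [-3,3]
  val[3] = [-2,-1]
  val[4] = [-3,3]
  val[5] = [-3,1]
  val[6] = [-1,3]
  val[7] = [-3,3]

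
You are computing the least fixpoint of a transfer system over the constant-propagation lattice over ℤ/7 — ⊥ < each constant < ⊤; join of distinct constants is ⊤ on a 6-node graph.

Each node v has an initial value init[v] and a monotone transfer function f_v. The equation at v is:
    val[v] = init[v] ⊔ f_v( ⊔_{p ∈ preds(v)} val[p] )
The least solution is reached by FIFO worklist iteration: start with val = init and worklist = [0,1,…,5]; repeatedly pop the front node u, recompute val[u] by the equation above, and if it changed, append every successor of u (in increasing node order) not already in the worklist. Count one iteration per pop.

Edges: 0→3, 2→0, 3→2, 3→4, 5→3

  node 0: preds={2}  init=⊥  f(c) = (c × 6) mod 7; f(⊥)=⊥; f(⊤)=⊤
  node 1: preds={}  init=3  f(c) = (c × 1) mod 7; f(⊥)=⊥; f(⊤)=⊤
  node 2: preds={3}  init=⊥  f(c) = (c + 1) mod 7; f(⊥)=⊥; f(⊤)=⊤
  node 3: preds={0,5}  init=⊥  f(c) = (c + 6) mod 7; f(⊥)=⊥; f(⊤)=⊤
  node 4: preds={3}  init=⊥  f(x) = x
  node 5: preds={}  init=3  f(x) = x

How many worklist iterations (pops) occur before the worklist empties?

13

Worklist (13 pops):
  #1 pop 0: in=⊥ → ⊥ (no change)
  #2 pop 1: in=⊥ → 3 (no change)
  #3 pop 2: in=⊥ → ⊥ (no change)
  #4 pop 3: in=3 → 2 (was ⊥); enqueue [2]
  #5 pop 4: in=2 → 2 (was ⊥); enqueue []
  #6 pop 5: in=⊥ → 3 (no change)
  #7 pop 2: in=2 → 3 (was ⊥); enqueue [0]
  #8 pop 0: in=3 → 4 (was ⊥); enqueue [3]
  #9 pop 3: in=⊤ → ⊤ (was 2); enqueue [2,4]
  #10 pop 2: in=⊤ → ⊤ (was 3); enqueue [0]
  #11 pop 4: in=⊤ → ⊤ (was 2); enqueue []
  #12 pop 0: in=⊤ → ⊤ (was 4); enqueue [3]
  #13 pop 3: in=⊤ → ⊤ (no change)

Fixpoint:
  val[0] = ⊤
  val[1] = 3
  val[2] = ⊤
  val[3] = ⊤
  val[4] = ⊤
  val[5] = 3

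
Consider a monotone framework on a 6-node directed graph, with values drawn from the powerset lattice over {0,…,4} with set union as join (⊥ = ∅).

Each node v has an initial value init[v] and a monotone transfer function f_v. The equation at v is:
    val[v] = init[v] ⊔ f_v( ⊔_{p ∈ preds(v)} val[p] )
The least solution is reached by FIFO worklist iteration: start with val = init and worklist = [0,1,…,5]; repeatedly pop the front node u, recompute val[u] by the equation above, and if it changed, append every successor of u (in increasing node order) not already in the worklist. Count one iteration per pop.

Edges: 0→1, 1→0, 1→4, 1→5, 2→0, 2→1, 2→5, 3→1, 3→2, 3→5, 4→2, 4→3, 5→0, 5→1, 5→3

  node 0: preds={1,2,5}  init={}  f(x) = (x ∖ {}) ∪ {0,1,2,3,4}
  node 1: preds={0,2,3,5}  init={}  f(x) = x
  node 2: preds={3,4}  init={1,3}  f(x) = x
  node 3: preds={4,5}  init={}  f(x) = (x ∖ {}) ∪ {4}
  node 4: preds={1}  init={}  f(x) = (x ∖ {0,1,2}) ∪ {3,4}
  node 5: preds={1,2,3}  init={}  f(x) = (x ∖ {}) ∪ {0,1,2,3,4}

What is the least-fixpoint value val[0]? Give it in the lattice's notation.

{0,1,2,3,4}

Worklist (17 pops):
  #1 pop 0: in={1,3} → {0,1,2,3,4} (was {}); enqueue []
  #2 pop 1: in={0,1,2,3,4} → {0,1,2,3,4} (was {}); enqueue [0]
  #3 pop 2: in={} → {1,3} (no change)
  #4 pop 3: in={} → {4} (was {}); enqueue [1,2]
  #5 pop 4: in={0,1,2,3,4} → {3,4} (was {}); enqueue [3]
  #6 pop 5: in={0,1,2,3,4} → {0,1,2,3,4} (was {}); enqueue []
  #7 pop 0: in={0,1,2,3,4} → {0,1,2,3,4} (no change)
  #8 pop 1: in={0,1,2,3,4} → {0,1,2,3,4} (no change)
  #9 pop 2: in={3,4} → {1,3,4} (was {1,3}); enqueue [0,1,5]
  #10 pop 3: in={0,1,2,3,4} → {0,1,2,3,4} (was {4}); enqueue [2]
  #11 pop 0: in={0,1,2,3,4} → {0,1,2,3,4} (no change)
  #12 pop 1: in={0,1,2,3,4} → {0,1,2,3,4} (no change)
  #13 pop 5: in={0,1,2,3,4} → {0,1,2,3,4} (no change)
  #14 pop 2: in={0,1,2,3,4} → {0,1,2,3,4} (was {1,3,4}); enqueue [0,1,5]
  #15 pop 0: in={0,1,2,3,4} → {0,1,2,3,4} (no change)
  #16 pop 1: in={0,1,2,3,4} → {0,1,2,3,4} (no change)
  #17 pop 5: in={0,1,2,3,4} → {0,1,2,3,4} (no change)

Fixpoint:
  val[0] = {0,1,2,3,4}
  val[1] = {0,1,2,3,4}
  val[2] = {0,1,2,3,4}
  val[3] = {0,1,2,3,4}
  val[4] = {3,4}
  val[5] = {0,1,2,3,4}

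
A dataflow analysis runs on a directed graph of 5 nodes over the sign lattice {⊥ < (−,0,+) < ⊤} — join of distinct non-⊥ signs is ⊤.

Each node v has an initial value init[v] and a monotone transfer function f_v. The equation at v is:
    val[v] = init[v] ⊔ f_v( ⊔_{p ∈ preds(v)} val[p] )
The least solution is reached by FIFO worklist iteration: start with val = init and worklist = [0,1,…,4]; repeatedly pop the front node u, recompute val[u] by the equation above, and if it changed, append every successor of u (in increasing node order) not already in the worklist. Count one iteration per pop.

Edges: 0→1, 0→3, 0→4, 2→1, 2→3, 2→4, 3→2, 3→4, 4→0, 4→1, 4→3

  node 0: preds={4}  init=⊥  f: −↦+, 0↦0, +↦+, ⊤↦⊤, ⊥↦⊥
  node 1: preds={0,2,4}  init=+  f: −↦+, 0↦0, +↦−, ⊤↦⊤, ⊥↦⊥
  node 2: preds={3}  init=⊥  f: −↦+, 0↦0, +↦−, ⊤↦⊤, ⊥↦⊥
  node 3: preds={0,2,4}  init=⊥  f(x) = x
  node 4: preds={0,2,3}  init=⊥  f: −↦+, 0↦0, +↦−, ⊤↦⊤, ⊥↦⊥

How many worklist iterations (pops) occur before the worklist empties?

Trace (5 dequeues):
  [1] u=0 | in ⊥ | out ⊥ | ==
  [2] u=1 | in ⊥ | out + | ==
  [3] u=2 | in ⊥ | out ⊥ | ==
  [4] u=3 | in ⊥ | out ⊥ | ==
  [5] u=4 | in ⊥ | out ⊥ | ==

Converged values:
  [0] ⊥
  [1] +
  [2] ⊥
  [3] ⊥
  [4] ⊥

5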